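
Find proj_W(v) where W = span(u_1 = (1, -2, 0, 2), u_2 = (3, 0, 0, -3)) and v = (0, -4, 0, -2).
proj_W(v) = (32/17, -20/17, 0, -2/17)

Set up U = [u_1 | ... | u_2] ∈ R^(4×2). The projector onto W = col(U) is P = U (U^T U)^(-1) U^T.
Compute U^T U =
  [9, -3]
  [-3, 18],
and U^T v = (4, 6).
Solve U^T U · c = U^T v for the coefficients: c = (10/17, 22/51). The projection is proj_W(v) = U c.
Check: (v - proj_W(v)) · u_1 = 0  (should be 0).
Check: (v - proj_W(v)) · u_2 = 0  (should be 0).
Result: proj_W(v) = (32/17, -20/17, 0, -2/17).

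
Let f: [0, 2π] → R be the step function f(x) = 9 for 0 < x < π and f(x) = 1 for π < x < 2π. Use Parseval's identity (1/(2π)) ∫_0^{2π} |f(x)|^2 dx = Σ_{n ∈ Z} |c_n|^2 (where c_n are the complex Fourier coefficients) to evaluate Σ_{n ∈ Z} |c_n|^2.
Σ |c_n|^2 = 41

Parseval equates the L^2 energy of f (normalised by 1/(2π)) with the ℓ^2 sum of its Fourier coefficients: (1/(2π)) ∫_0^{2π} |f|^2 = Σ |c_n|^2.
Compute the left side: (1/(2π)) [∫_0^π 9^2 dx + ∫_π^{2π} 1^2 dx] = (1/(2π)) · (81π + 1π) = (81 + 1)/2 = 41.
So Σ_{n ∈ Z} |c_n|^2 = 41.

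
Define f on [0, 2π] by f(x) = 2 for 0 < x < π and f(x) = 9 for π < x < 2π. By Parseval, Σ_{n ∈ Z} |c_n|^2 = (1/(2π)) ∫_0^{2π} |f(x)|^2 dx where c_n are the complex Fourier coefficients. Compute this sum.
Σ |c_n|^2 = 85/2

Parseval equates the L^2 energy of f (normalised by 1/(2π)) with the ℓ^2 sum of its Fourier coefficients: (1/(2π)) ∫_0^{2π} |f|^2 = Σ |c_n|^2.
Compute the left side: (1/(2π)) [∫_0^π 2^2 dx + ∫_π^{2π} 9^2 dx] = (1/(2π)) · (4π + 81π) = (4 + 81)/2 = 85/2.
So Σ_{n ∈ Z} |c_n|^2 = 85/2.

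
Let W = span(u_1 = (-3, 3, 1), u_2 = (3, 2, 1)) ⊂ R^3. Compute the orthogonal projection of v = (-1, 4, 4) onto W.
proj_W(v) = (-225/262, 635/131, 493/262)

Set up U = [u_1 | ... | u_2] ∈ R^(3×2). The projector onto W = col(U) is P = U (U^T U)^(-1) U^T.
Compute U^T U =
  [19, -2]
  [-2, 14],
and U^T v = (19, 9).
Solve U^T U · c = U^T v for the coefficients: c = (142/131, 209/262). The projection is proj_W(v) = U c.
Check: (v - proj_W(v)) · u_1 = 0  (should be 0).
Check: (v - proj_W(v)) · u_2 = 0  (should be 0).
Result: proj_W(v) = (-225/262, 635/131, 493/262).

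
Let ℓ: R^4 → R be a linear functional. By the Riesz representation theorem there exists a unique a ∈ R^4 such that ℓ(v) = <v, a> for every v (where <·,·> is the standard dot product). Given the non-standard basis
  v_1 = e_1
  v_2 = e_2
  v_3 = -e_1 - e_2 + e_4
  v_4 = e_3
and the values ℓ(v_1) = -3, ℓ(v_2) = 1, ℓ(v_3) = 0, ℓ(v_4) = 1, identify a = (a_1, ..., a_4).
a = (-3, 1, 1, -2)

Write a = (a_1, ..., a_4) in the standard basis. For each basis vector v_i, ℓ(v_i) = <v_i, a> is a linear equation in the a_j's. Collect the n equations into a matrix system V a = ℓ, where row i of V is v_i (expressed in the standard basis). Since V is invertible (lower-triangular with 1s on the diagonal, up to permutation), solve by back-substitution:
  V =
[[1, 0, 0, 0],
 [0, 1, 0, 0],
 [-1, -1, 0, 1],
 [0, 0, 1, 0]]
  V a = (-3, 1, 0, 1)
Solving gives a = (-3, 1, 1, -2).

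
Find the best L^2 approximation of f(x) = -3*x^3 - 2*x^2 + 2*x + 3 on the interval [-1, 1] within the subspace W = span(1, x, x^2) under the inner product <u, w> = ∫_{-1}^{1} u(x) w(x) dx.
g(x) = -2*x^2 + x/5 + 3

The best approximation g ∈ W is the orthogonal projection of f onto W. Writing g = a_0 + a_1 x + a_2 x^2, the coefficients solve the normal equations G · a = b where
  G_{ij} = <φ_i, φ_j> and b_i = <f, φ_i>, with φ_0 = 1, φ_1 = x, φ_2 = x^2.
G =
  [2, 0, 2/3]
  [0, 2/3, 0]
  [2/3, 0, 2/5],
b = (14/3, 2/15, 6/5).
Solving gives a_0 = 3, a_1 = 1/5, a_2 = -2, so
  g(x) = -2*x^2 + x/5 + 3.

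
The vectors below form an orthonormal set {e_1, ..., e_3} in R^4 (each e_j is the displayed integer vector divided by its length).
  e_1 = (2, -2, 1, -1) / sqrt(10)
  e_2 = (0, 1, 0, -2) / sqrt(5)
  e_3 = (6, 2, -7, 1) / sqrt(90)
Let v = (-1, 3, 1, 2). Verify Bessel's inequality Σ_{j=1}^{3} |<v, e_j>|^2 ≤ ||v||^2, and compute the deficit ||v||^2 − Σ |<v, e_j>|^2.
Σ |<v, e_j>|^2 = 386/45; ||v||^2 = 15; deficit = 289/45

Write each e_j = u_j / sqrt(<u_j, u_j>) where u_j is the displayed integer vector. Then <v, e_j> = <v, u_j> / sqrt(<u_j, u_j>), so |<v, e_j>|^2 = <v, u_j>^2 / <u_j, u_j>.
Coefficients: <v, e_1> = -9/sqrt(10), <v, e_2> = -1/sqrt(5), <v, e_3> = -5/sqrt(90).
Square and sum: Σ |<v, e_j>|^2 = 386/45.
Compute ||v||^2 = v·v = 15.
Deficit = 15 − 386/45 = 289/45 ≥ 0, confirming Bessel's inequality. (The deficit equals ||v − Σ <v,e_j> e_j||^2, the squared distance from v to span{e_j}.)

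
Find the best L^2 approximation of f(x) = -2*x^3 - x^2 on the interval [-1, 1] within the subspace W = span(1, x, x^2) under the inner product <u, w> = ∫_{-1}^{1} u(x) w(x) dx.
g(x) = -x^2 - 6*x/5

The best approximation g ∈ W is the orthogonal projection of f onto W. Writing g = a_0 + a_1 x + a_2 x^2, the coefficients solve the normal equations G · a = b where
  G_{ij} = <φ_i, φ_j> and b_i = <f, φ_i>, with φ_0 = 1, φ_1 = x, φ_2 = x^2.
G =
  [2, 0, 2/3]
  [0, 2/3, 0]
  [2/3, 0, 2/5],
b = (-2/3, -4/5, -2/5).
Solving gives a_0 = 0, a_1 = -6/5, a_2 = -1, so
  g(x) = -x^2 - 6*x/5.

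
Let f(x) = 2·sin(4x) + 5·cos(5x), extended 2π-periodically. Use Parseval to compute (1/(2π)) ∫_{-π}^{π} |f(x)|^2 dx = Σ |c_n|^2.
Σ |c_n|^2 = 29/2

Expand |f|^2 and use orthogonality of {sin(nx), cos(mx)} on [-π, π]:
  ∫_{-π}^{π} sin(nx)^2 dx = π, ∫ cos(mx)^2 dx = π, and cross terms integrate to 0.
So ∫_{-π}^{π} f(x)^2 dx = 2^2 · π + 5^2 · π = (4 + 25)π.
Divide by 2π: (4 + 25)/2 = 29/2.
By Parseval, this equals Σ |c_n|^2.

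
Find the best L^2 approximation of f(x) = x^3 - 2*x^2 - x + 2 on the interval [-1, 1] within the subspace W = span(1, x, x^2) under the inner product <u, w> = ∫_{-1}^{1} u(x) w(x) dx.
g(x) = -2*x^2 - 2*x/5 + 2

The best approximation g ∈ W is the orthogonal projection of f onto W. Writing g = a_0 + a_1 x + a_2 x^2, the coefficients solve the normal equations G · a = b where
  G_{ij} = <φ_i, φ_j> and b_i = <f, φ_i>, with φ_0 = 1, φ_1 = x, φ_2 = x^2.
G =
  [2, 0, 2/3]
  [0, 2/3, 0]
  [2/3, 0, 2/5],
b = (8/3, -4/15, 8/15).
Solving gives a_0 = 2, a_1 = -2/5, a_2 = -2, so
  g(x) = -2*x^2 - 2*x/5 + 2.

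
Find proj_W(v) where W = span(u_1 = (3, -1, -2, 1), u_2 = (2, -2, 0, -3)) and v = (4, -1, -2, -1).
proj_W(v) = (37/10, -19/10, -9/5, -3/5)

Set up U = [u_1 | ... | u_2] ∈ R^(4×2). The projector onto W = col(U) is P = U (U^T U)^(-1) U^T.
Compute U^T U =
  [15, 5]
  [5, 17],
and U^T v = (16, 13).
Solve U^T U · c = U^T v for the coefficients: c = (9/10, 1/2). The projection is proj_W(v) = U c.
Check: (v - proj_W(v)) · u_1 = 0  (should be 0).
Check: (v - proj_W(v)) · u_2 = 0  (should be 0).
Result: proj_W(v) = (37/10, -19/10, -9/5, -3/5).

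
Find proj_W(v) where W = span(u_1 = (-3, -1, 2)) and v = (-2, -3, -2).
proj_W(v) = (-15/14, -5/14, 5/7)

Set up U = [u_1 | ... | u_1] ∈ R^(3×1). The projector onto W = col(U) is P = U (U^T U)^(-1) U^T.
Compute U^T U =
  [14],
and U^T v = (5).
Solve U^T U · c = U^T v for the coefficients: c = (5/14). The projection is proj_W(v) = U c.
Check: (v - proj_W(v)) · u_1 = 0  (should be 0).
Result: proj_W(v) = (-15/14, -5/14, 5/7).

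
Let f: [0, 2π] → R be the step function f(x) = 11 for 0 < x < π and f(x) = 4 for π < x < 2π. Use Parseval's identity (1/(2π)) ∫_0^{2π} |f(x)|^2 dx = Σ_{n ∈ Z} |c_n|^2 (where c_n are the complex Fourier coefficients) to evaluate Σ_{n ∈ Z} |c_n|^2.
Σ |c_n|^2 = 137/2

Parseval equates the L^2 energy of f (normalised by 1/(2π)) with the ℓ^2 sum of its Fourier coefficients: (1/(2π)) ∫_0^{2π} |f|^2 = Σ |c_n|^2.
Compute the left side: (1/(2π)) [∫_0^π 11^2 dx + ∫_π^{2π} 4^2 dx] = (1/(2π)) · (121π + 16π) = (121 + 16)/2 = 137/2.
So Σ_{n ∈ Z} |c_n|^2 = 137/2.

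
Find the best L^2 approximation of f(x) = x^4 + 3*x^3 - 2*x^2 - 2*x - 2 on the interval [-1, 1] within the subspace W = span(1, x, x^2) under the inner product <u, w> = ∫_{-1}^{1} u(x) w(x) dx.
g(x) = -8*x^2/7 - x/5 - 73/35

The best approximation g ∈ W is the orthogonal projection of f onto W. Writing g = a_0 + a_1 x + a_2 x^2, the coefficients solve the normal equations G · a = b where
  G_{ij} = <φ_i, φ_j> and b_i = <f, φ_i>, with φ_0 = 1, φ_1 = x, φ_2 = x^2.
G =
  [2, 0, 2/3]
  [0, 2/3, 0]
  [2/3, 0, 2/5],
b = (-74/15, -2/15, -194/105).
Solving gives a_0 = -73/35, a_1 = -1/5, a_2 = -8/7, so
  g(x) = -8*x^2/7 - x/5 - 73/35.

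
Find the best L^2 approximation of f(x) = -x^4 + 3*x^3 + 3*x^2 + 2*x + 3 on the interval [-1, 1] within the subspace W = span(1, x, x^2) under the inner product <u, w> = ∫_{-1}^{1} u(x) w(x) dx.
g(x) = 15*x^2/7 + 19*x/5 + 108/35

The best approximation g ∈ W is the orthogonal projection of f onto W. Writing g = a_0 + a_1 x + a_2 x^2, the coefficients solve the normal equations G · a = b where
  G_{ij} = <φ_i, φ_j> and b_i = <f, φ_i>, with φ_0 = 1, φ_1 = x, φ_2 = x^2.
G =
  [2, 0, 2/3]
  [0, 2/3, 0]
  [2/3, 0, 2/5],
b = (38/5, 38/15, 102/35).
Solving gives a_0 = 108/35, a_1 = 19/5, a_2 = 15/7, so
  g(x) = 15*x^2/7 + 19*x/5 + 108/35.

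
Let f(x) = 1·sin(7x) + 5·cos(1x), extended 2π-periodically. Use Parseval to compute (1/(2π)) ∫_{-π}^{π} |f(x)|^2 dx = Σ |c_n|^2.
Σ |c_n|^2 = 13

Expand |f|^2 and use orthogonality of {sin(nx), cos(mx)} on [-π, π]:
  ∫_{-π}^{π} sin(nx)^2 dx = π, ∫ cos(mx)^2 dx = π, and cross terms integrate to 0.
So ∫_{-π}^{π} f(x)^2 dx = 1^2 · π + 5^2 · π = (1 + 25)π.
Divide by 2π: (1 + 25)/2 = 13.
By Parseval, this equals Σ |c_n|^2.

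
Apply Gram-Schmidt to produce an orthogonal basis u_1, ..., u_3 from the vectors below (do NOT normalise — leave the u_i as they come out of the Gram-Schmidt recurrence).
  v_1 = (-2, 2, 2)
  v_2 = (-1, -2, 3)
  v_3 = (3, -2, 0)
Orthogonal basis:
  u_1 = (-2, 2, 2)
  u_2 = (-1/3, -8/3, 7/3)
  u_3 = (55/38, 11/19, 33/38)

Apply the Gram-Schmidt recurrence
  u_1 = v_1
  u_i = v_i − Σ_{j<i} ((v_i · u_j) / (u_j · u_j)) · u_j.

Step by step this gives:
  u_1 = (-2, 2, 2)
  u_2 = (-1/3, -8/3, 7/3)
  u_3 = (55/38, 11/19, 33/38)

Orthogonality check:
  u_2 · u_1 = 0 (should be 0)
  u_3 · u_1 = 0 (should be 0)
  u_3 · u_2 = 0 (should be 0)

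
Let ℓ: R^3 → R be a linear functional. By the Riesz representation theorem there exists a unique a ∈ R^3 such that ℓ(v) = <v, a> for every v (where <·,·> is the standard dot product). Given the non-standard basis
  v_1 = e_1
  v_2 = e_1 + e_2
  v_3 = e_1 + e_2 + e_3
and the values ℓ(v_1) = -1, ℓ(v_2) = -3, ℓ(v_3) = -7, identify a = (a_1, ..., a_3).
a = (-1, -2, -4)

Write a = (a_1, ..., a_3) in the standard basis. For each basis vector v_i, ℓ(v_i) = <v_i, a> is a linear equation in the a_j's. Collect the n equations into a matrix system V a = ℓ, where row i of V is v_i (expressed in the standard basis). Since V is invertible (lower-triangular with 1s on the diagonal, up to permutation), solve by back-substitution:
  V =
[[1, 0, 0],
 [1, 1, 0],
 [1, 1, 1]]
  V a = (-1, -3, -7)
Solving gives a = (-1, -2, -4).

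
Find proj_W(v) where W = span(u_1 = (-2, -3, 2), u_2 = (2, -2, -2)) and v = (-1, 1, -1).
proj_W(v) = (0, 1, 0)

Set up U = [u_1 | ... | u_2] ∈ R^(3×2). The projector onto W = col(U) is P = U (U^T U)^(-1) U^T.
Compute U^T U =
  [17, -2]
  [-2, 12],
and U^T v = (-3, -2).
Solve U^T U · c = U^T v for the coefficients: c = (-1/5, -1/5). The projection is proj_W(v) = U c.
Check: (v - proj_W(v)) · u_1 = 0  (should be 0).
Check: (v - proj_W(v)) · u_2 = 0  (should be 0).
Result: proj_W(v) = (0, 1, 0).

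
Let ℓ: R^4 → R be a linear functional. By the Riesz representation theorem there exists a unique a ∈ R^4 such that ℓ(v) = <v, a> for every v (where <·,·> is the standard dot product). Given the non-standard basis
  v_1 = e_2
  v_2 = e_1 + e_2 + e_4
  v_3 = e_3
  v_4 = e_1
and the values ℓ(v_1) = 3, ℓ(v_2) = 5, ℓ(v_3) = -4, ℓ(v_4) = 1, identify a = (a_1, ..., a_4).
a = (1, 3, -4, 1)

Write a = (a_1, ..., a_4) in the standard basis. For each basis vector v_i, ℓ(v_i) = <v_i, a> is a linear equation in the a_j's. Collect the n equations into a matrix system V a = ℓ, where row i of V is v_i (expressed in the standard basis). Since V is invertible (lower-triangular with 1s on the diagonal, up to permutation), solve by back-substitution:
  V =
[[0, 1, 0, 0],
 [1, 1, 0, 1],
 [0, 0, 1, 0],
 [1, 0, 0, 0]]
  V a = (3, 5, -4, 1)
Solving gives a = (1, 3, -4, 1).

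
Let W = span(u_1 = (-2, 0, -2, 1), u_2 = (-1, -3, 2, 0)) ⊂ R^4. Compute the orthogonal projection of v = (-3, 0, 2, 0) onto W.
proj_W(v) = (-151/122, -201/122, 25/61, 21/61)

Set up U = [u_1 | ... | u_2] ∈ R^(4×2). The projector onto W = col(U) is P = U (U^T U)^(-1) U^T.
Compute U^T U =
  [9, -2]
  [-2, 14],
and U^T v = (2, 7).
Solve U^T U · c = U^T v for the coefficients: c = (21/61, 67/122). The projection is proj_W(v) = U c.
Check: (v - proj_W(v)) · u_1 = 0  (should be 0).
Check: (v - proj_W(v)) · u_2 = 0  (should be 0).
Result: proj_W(v) = (-151/122, -201/122, 25/61, 21/61).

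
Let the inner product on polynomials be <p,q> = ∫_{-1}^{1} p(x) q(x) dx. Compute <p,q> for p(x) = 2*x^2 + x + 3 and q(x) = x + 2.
<p,q> = 46/3

Expand the product: p(x)·q(x) = 2*x^3 + 5*x^2 + 5*x + 6.
∫_{-1}^{1} of each monomial x^k gives [2/(k+1) if k even, 0 if k odd]. Integrating term-by-term (or equivalently evaluating the antiderivative F(x) = x^4/2 + 5*x^3/3 + 5*x^2/2 + 6*x at the endpoints):
  F(1) − F(−1) = 32/3 − (-14/3) = 46/3.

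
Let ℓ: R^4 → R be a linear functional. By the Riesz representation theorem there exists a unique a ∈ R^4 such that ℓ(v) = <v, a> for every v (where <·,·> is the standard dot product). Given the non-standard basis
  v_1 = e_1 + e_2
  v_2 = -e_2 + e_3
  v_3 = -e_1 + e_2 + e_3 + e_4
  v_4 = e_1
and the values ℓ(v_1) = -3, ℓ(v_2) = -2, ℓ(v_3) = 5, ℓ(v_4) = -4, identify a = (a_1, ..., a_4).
a = (-4, 1, -1, 1)

Write a = (a_1, ..., a_4) in the standard basis. For each basis vector v_i, ℓ(v_i) = <v_i, a> is a linear equation in the a_j's. Collect the n equations into a matrix system V a = ℓ, where row i of V is v_i (expressed in the standard basis). Since V is invertible (lower-triangular with 1s on the diagonal, up to permutation), solve by back-substitution:
  V =
[[1, 1, 0, 0],
 [0, -1, 1, 0],
 [-1, 1, 1, 1],
 [1, 0, 0, 0]]
  V a = (-3, -2, 5, -4)
Solving gives a = (-4, 1, -1, 1).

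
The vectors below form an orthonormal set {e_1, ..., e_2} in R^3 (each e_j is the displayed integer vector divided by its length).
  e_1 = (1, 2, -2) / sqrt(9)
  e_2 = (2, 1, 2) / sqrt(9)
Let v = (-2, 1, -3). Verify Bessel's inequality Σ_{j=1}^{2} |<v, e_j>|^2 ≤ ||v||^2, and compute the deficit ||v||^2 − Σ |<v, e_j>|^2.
Σ |<v, e_j>|^2 = 13; ||v||^2 = 14; deficit = 1

Write each e_j = u_j / sqrt(<u_j, u_j>) where u_j is the displayed integer vector. Then <v, e_j> = <v, u_j> / sqrt(<u_j, u_j>), so |<v, e_j>|^2 = <v, u_j>^2 / <u_j, u_j>.
Coefficients: <v, e_1> = 6/sqrt(9), <v, e_2> = -9/sqrt(9).
Square and sum: Σ |<v, e_j>|^2 = 13.
Compute ||v||^2 = v·v = 14.
Deficit = 14 − 13 = 1 ≥ 0, confirming Bessel's inequality. (The deficit equals ||v − Σ <v,e_j> e_j||^2, the squared distance from v to span{e_j}.)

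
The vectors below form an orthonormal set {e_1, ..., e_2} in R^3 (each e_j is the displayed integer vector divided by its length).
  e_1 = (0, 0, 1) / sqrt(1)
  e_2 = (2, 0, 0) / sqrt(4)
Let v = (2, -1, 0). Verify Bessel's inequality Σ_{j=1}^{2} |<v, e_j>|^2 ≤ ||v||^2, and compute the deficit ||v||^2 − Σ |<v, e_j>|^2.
Σ |<v, e_j>|^2 = 4; ||v||^2 = 5; deficit = 1

Write each e_j = u_j / sqrt(<u_j, u_j>) where u_j is the displayed integer vector. Then <v, e_j> = <v, u_j> / sqrt(<u_j, u_j>), so |<v, e_j>|^2 = <v, u_j>^2 / <u_j, u_j>.
Coefficients: <v, e_1> = 0/sqrt(1), <v, e_2> = 4/sqrt(4).
Square and sum: Σ |<v, e_j>|^2 = 4.
Compute ||v||^2 = v·v = 5.
Deficit = 5 − 4 = 1 ≥ 0, confirming Bessel's inequality. (The deficit equals ||v − Σ <v,e_j> e_j||^2, the squared distance from v to span{e_j}.)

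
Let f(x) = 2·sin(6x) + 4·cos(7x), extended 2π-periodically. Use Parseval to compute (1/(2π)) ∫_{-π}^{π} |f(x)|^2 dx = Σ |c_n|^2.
Σ |c_n|^2 = 10

Expand |f|^2 and use orthogonality of {sin(nx), cos(mx)} on [-π, π]:
  ∫_{-π}^{π} sin(nx)^2 dx = π, ∫ cos(mx)^2 dx = π, and cross terms integrate to 0.
So ∫_{-π}^{π} f(x)^2 dx = 2^2 · π + 4^2 · π = (4 + 16)π.
Divide by 2π: (4 + 16)/2 = 10.
By Parseval, this equals Σ |c_n|^2.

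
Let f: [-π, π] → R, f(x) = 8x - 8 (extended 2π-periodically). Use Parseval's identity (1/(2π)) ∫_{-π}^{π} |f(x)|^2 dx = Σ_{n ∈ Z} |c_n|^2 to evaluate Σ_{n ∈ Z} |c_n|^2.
Σ |c_n|^2 = 64π^2/3 + 64

Expand and integrate term by term over [-π, π]:
  ∫ (8x)^2 dx = 64·(2π^3/3); ∫ 2·8·(-8)·x dx = 0 (odd integrand); ∫ (-8)^2 dx = 64·2π.
So (1/(2π)) ∫_{-π}^{π} (8x - 8)^2 dx = 64π^2/3 + 64 = 64π^2/3 + 64.
Parseval ⇒ Σ |c_n|^2 = 64π^2/3 + 64.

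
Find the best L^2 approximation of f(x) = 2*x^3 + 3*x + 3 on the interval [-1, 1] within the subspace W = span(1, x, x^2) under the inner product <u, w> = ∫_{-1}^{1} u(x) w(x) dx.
g(x) = 21*x/5 + 3

The best approximation g ∈ W is the orthogonal projection of f onto W. Writing g = a_0 + a_1 x + a_2 x^2, the coefficients solve the normal equations G · a = b where
  G_{ij} = <φ_i, φ_j> and b_i = <f, φ_i>, with φ_0 = 1, φ_1 = x, φ_2 = x^2.
G =
  [2, 0, 2/3]
  [0, 2/3, 0]
  [2/3, 0, 2/5],
b = (6, 14/5, 2).
Solving gives a_0 = 3, a_1 = 21/5, a_2 = 0, so
  g(x) = 21*x/5 + 3.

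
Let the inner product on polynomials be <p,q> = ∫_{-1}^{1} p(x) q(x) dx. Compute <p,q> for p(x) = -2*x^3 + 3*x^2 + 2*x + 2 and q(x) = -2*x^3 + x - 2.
<p,q> = -1252/105

Expand the product: p(x)·q(x) = 4*x^6 - 6*x^5 - 6*x^4 + 3*x^3 - 4*x^2 - 2*x - 4.
∫_{-1}^{1} of each monomial x^k gives [2/(k+1) if k even, 0 if k odd]. Integrating term-by-term (or equivalently evaluating the antiderivative F(x) = 4*x^7/7 - x^6 - 6*x^5/5 + 3*x^4/4 - 4*x^3/3 - x^2 - 4*x at the endpoints):
  F(1) − F(−1) = -3029/420 − (1979/420) = -1252/105.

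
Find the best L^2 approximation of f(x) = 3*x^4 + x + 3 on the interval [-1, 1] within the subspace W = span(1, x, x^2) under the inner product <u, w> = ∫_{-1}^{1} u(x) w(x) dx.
g(x) = 18*x^2/7 + x + 96/35

The best approximation g ∈ W is the orthogonal projection of f onto W. Writing g = a_0 + a_1 x + a_2 x^2, the coefficients solve the normal equations G · a = b where
  G_{ij} = <φ_i, φ_j> and b_i = <f, φ_i>, with φ_0 = 1, φ_1 = x, φ_2 = x^2.
G =
  [2, 0, 2/3]
  [0, 2/3, 0]
  [2/3, 0, 2/5],
b = (36/5, 2/3, 20/7).
Solving gives a_0 = 96/35, a_1 = 1, a_2 = 18/7, so
  g(x) = 18*x^2/7 + x + 96/35.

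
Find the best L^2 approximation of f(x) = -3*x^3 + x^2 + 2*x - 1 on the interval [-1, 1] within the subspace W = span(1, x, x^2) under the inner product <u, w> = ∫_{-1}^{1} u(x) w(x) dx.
g(x) = x^2 + x/5 - 1

The best approximation g ∈ W is the orthogonal projection of f onto W. Writing g = a_0 + a_1 x + a_2 x^2, the coefficients solve the normal equations G · a = b where
  G_{ij} = <φ_i, φ_j> and b_i = <f, φ_i>, with φ_0 = 1, φ_1 = x, φ_2 = x^2.
G =
  [2, 0, 2/3]
  [0, 2/3, 0]
  [2/3, 0, 2/5],
b = (-4/3, 2/15, -4/15).
Solving gives a_0 = -1, a_1 = 1/5, a_2 = 1, so
  g(x) = x^2 + x/5 - 1.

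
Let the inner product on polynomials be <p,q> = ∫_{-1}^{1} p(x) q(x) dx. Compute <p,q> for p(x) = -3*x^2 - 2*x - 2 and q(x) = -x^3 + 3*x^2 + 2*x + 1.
<p,q> = -232/15

Expand the product: p(x)·q(x) = 3*x^5 - 7*x^4 - 10*x^3 - 13*x^2 - 6*x - 2.
∫_{-1}^{1} of each monomial x^k gives [2/(k+1) if k even, 0 if k odd]. Integrating term-by-term (or equivalently evaluating the antiderivative F(x) = x^6/2 - 7*x^5/5 - 5*x^4/2 - 13*x^3/3 - 3*x^2 - 2*x at the endpoints):
  F(1) − F(−1) = -191/15 − (41/15) = -232/15.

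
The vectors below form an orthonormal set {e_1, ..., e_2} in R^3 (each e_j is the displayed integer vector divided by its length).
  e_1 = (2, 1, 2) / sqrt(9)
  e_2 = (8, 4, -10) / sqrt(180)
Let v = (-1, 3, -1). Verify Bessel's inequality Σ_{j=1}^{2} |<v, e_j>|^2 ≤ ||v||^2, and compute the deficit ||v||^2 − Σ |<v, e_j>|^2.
Σ |<v, e_j>|^2 = 6/5; ||v||^2 = 11; deficit = 49/5

Write each e_j = u_j / sqrt(<u_j, u_j>) where u_j is the displayed integer vector. Then <v, e_j> = <v, u_j> / sqrt(<u_j, u_j>), so |<v, e_j>|^2 = <v, u_j>^2 / <u_j, u_j>.
Coefficients: <v, e_1> = -1/sqrt(9), <v, e_2> = 14/sqrt(180).
Square and sum: Σ |<v, e_j>|^2 = 6/5.
Compute ||v||^2 = v·v = 11.
Deficit = 11 − 6/5 = 49/5 ≥ 0, confirming Bessel's inequality. (The deficit equals ||v − Σ <v,e_j> e_j||^2, the squared distance from v to span{e_j}.)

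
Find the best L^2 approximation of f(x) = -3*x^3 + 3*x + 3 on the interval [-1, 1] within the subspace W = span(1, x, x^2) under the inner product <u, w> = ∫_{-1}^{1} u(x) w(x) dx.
g(x) = 6*x/5 + 3

The best approximation g ∈ W is the orthogonal projection of f onto W. Writing g = a_0 + a_1 x + a_2 x^2, the coefficients solve the normal equations G · a = b where
  G_{ij} = <φ_i, φ_j> and b_i = <f, φ_i>, with φ_0 = 1, φ_1 = x, φ_2 = x^2.
G =
  [2, 0, 2/3]
  [0, 2/3, 0]
  [2/3, 0, 2/5],
b = (6, 4/5, 2).
Solving gives a_0 = 3, a_1 = 6/5, a_2 = 0, so
  g(x) = 6*x/5 + 3.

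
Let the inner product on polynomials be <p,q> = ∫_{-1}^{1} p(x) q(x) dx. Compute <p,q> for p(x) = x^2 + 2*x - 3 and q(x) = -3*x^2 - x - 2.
<p,q> = 212/15

Expand the product: p(x)·q(x) = -3*x^4 - 7*x^3 + 5*x^2 - x + 6.
∫_{-1}^{1} of each monomial x^k gives [2/(k+1) if k even, 0 if k odd]. Integrating term-by-term (or equivalently evaluating the antiderivative F(x) = -3*x^5/5 - 7*x^4/4 + 5*x^3/3 - x^2/2 + 6*x at the endpoints):
  F(1) − F(−1) = 289/60 − (-559/60) = 212/15.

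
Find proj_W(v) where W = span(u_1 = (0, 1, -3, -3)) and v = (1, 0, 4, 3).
proj_W(v) = (0, -21/19, 63/19, 63/19)

Set up U = [u_1 | ... | u_1] ∈ R^(4×1). The projector onto W = col(U) is P = U (U^T U)^(-1) U^T.
Compute U^T U =
  [19],
and U^T v = (-21).
Solve U^T U · c = U^T v for the coefficients: c = (-21/19). The projection is proj_W(v) = U c.
Check: (v - proj_W(v)) · u_1 = 0  (should be 0).
Result: proj_W(v) = (0, -21/19, 63/19, 63/19).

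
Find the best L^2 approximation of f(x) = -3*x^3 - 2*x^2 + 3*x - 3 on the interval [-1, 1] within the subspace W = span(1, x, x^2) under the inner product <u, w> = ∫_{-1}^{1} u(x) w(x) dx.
g(x) = -2*x^2 + 6*x/5 - 3

The best approximation g ∈ W is the orthogonal projection of f onto W. Writing g = a_0 + a_1 x + a_2 x^2, the coefficients solve the normal equations G · a = b where
  G_{ij} = <φ_i, φ_j> and b_i = <f, φ_i>, with φ_0 = 1, φ_1 = x, φ_2 = x^2.
G =
  [2, 0, 2/3]
  [0, 2/3, 0]
  [2/3, 0, 2/5],
b = (-22/3, 4/5, -14/5).
Solving gives a_0 = -3, a_1 = 6/5, a_2 = -2, so
  g(x) = -2*x^2 + 6*x/5 - 3.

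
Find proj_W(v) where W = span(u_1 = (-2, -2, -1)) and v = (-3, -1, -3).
proj_W(v) = (-22/9, -22/9, -11/9)

Set up U = [u_1 | ... | u_1] ∈ R^(3×1). The projector onto W = col(U) is P = U (U^T U)^(-1) U^T.
Compute U^T U =
  [9],
and U^T v = (11).
Solve U^T U · c = U^T v for the coefficients: c = (11/9). The projection is proj_W(v) = U c.
Check: (v - proj_W(v)) · u_1 = 0  (should be 0).
Result: proj_W(v) = (-22/9, -22/9, -11/9).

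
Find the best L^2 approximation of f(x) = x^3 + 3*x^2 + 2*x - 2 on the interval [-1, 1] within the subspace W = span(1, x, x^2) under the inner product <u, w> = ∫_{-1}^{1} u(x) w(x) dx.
g(x) = 3*x^2 + 13*x/5 - 2

The best approximation g ∈ W is the orthogonal projection of f onto W. Writing g = a_0 + a_1 x + a_2 x^2, the coefficients solve the normal equations G · a = b where
  G_{ij} = <φ_i, φ_j> and b_i = <f, φ_i>, with φ_0 = 1, φ_1 = x, φ_2 = x^2.
G =
  [2, 0, 2/3]
  [0, 2/3, 0]
  [2/3, 0, 2/5],
b = (-2, 26/15, -2/15).
Solving gives a_0 = -2, a_1 = 13/5, a_2 = 3, so
  g(x) = 3*x^2 + 13*x/5 - 2.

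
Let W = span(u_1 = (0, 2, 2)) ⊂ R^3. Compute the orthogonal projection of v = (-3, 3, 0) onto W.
proj_W(v) = (0, 3/2, 3/2)

Set up U = [u_1 | ... | u_1] ∈ R^(3×1). The projector onto W = col(U) is P = U (U^T U)^(-1) U^T.
Compute U^T U =
  [8],
and U^T v = (6).
Solve U^T U · c = U^T v for the coefficients: c = (3/4). The projection is proj_W(v) = U c.
Check: (v - proj_W(v)) · u_1 = 0  (should be 0).
Result: proj_W(v) = (0, 3/2, 3/2).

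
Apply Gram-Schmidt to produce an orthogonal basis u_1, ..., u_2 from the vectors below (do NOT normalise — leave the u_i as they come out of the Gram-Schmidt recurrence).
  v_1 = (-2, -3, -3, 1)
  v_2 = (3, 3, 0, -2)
Orthogonal basis:
  u_1 = (-2, -3, -3, 1)
  u_2 = (35/23, 18/23, -51/23, -29/23)

Apply the Gram-Schmidt recurrence
  u_1 = v_1
  u_i = v_i − Σ_{j<i} ((v_i · u_j) / (u_j · u_j)) · u_j.

Step by step this gives:
  u_1 = (-2, -3, -3, 1)
  u_2 = (35/23, 18/23, -51/23, -29/23)

Orthogonality check:
  u_2 · u_1 = 0 (should be 0)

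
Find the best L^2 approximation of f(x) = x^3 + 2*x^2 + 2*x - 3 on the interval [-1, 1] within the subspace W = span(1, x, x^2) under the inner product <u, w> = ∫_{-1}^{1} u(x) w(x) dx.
g(x) = 2*x^2 + 13*x/5 - 3

The best approximation g ∈ W is the orthogonal projection of f onto W. Writing g = a_0 + a_1 x + a_2 x^2, the coefficients solve the normal equations G · a = b where
  G_{ij} = <φ_i, φ_j> and b_i = <f, φ_i>, with φ_0 = 1, φ_1 = x, φ_2 = x^2.
G =
  [2, 0, 2/3]
  [0, 2/3, 0]
  [2/3, 0, 2/5],
b = (-14/3, 26/15, -6/5).
Solving gives a_0 = -3, a_1 = 13/5, a_2 = 2, so
  g(x) = 2*x^2 + 13*x/5 - 3.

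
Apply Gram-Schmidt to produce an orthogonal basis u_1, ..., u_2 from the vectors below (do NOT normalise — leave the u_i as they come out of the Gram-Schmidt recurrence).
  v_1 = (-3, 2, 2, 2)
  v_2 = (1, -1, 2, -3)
Orthogonal basis:
  u_1 = (-3, 2, 2, 2)
  u_2 = (0, -1/3, 8/3, -7/3)

Apply the Gram-Schmidt recurrence
  u_1 = v_1
  u_i = v_i − Σ_{j<i} ((v_i · u_j) / (u_j · u_j)) · u_j.

Step by step this gives:
  u_1 = (-3, 2, 2, 2)
  u_2 = (0, -1/3, 8/3, -7/3)

Orthogonality check:
  u_2 · u_1 = 0 (should be 0)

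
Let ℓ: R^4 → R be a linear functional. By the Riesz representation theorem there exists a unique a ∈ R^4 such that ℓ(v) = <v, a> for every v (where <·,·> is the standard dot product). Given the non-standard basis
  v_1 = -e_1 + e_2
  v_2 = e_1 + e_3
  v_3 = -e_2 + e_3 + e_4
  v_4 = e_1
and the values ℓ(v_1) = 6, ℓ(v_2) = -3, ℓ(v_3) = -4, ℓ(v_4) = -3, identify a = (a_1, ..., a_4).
a = (-3, 3, 0, -1)

Write a = (a_1, ..., a_4) in the standard basis. For each basis vector v_i, ℓ(v_i) = <v_i, a> is a linear equation in the a_j's. Collect the n equations into a matrix system V a = ℓ, where row i of V is v_i (expressed in the standard basis). Since V is invertible (lower-triangular with 1s on the diagonal, up to permutation), solve by back-substitution:
  V =
[[-1, 1, 0, 0],
 [1, 0, 1, 0],
 [0, -1, 1, 1],
 [1, 0, 0, 0]]
  V a = (6, -3, -4, -3)
Solving gives a = (-3, 3, 0, -1).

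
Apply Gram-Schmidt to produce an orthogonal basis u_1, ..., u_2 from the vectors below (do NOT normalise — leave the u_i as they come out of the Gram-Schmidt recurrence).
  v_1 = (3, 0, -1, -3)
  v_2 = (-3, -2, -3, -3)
Orthogonal basis:
  u_1 = (3, 0, -1, -3)
  u_2 = (-66/19, -2, -54/19, -48/19)

Apply the Gram-Schmidt recurrence
  u_1 = v_1
  u_i = v_i − Σ_{j<i} ((v_i · u_j) / (u_j · u_j)) · u_j.

Step by step this gives:
  u_1 = (3, 0, -1, -3)
  u_2 = (-66/19, -2, -54/19, -48/19)

Orthogonality check:
  u_2 · u_1 = 0 (should be 0)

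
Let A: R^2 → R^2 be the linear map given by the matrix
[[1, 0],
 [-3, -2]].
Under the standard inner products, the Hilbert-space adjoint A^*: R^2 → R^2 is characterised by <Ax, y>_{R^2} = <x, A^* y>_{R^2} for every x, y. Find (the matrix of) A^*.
A^* = A^T =
[[1, -3],
 [0, -2]]

For real matrices with standard dot products, the defining identity <Ax, y> = <x, A^* y> gives (Ax)^T y = x^T (A^*) y, i.e. x^T A^T y = x^T (A^*) y. Since this holds for all x, y, we must have A^* = A^T. Therefore
A^* =
[[1, -3],
 [0, -2]].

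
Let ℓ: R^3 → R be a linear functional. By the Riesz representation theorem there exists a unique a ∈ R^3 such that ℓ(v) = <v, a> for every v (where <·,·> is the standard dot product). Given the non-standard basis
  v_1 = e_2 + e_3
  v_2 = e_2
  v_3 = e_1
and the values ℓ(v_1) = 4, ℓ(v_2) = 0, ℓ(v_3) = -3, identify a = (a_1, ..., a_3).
a = (-3, 0, 4)

Write a = (a_1, ..., a_3) in the standard basis. For each basis vector v_i, ℓ(v_i) = <v_i, a> is a linear equation in the a_j's. Collect the n equations into a matrix system V a = ℓ, where row i of V is v_i (expressed in the standard basis). Since V is invertible (lower-triangular with 1s on the diagonal, up to permutation), solve by back-substitution:
  V =
[[0, 1, 1],
 [0, 1, 0],
 [1, 0, 0]]
  V a = (4, 0, -3)
Solving gives a = (-3, 0, 4).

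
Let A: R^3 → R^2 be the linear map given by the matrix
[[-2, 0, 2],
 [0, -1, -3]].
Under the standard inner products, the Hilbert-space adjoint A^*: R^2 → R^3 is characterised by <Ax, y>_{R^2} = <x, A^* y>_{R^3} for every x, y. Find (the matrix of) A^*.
A^* = A^T =
[[-2, 0],
 [0, -1],
 [2, -3]]

For real matrices with standard dot products, the defining identity <Ax, y> = <x, A^* y> gives (Ax)^T y = x^T (A^*) y, i.e. x^T A^T y = x^T (A^*) y. Since this holds for all x, y, we must have A^* = A^T. Therefore
A^* =
[[-2, 0],
 [0, -1],
 [2, -3]].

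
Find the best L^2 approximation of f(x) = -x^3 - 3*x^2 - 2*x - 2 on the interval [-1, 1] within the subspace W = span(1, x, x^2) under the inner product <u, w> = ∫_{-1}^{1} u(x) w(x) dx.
g(x) = -3*x^2 - 13*x/5 - 2

The best approximation g ∈ W is the orthogonal projection of f onto W. Writing g = a_0 + a_1 x + a_2 x^2, the coefficients solve the normal equations G · a = b where
  G_{ij} = <φ_i, φ_j> and b_i = <f, φ_i>, with φ_0 = 1, φ_1 = x, φ_2 = x^2.
G =
  [2, 0, 2/3]
  [0, 2/3, 0]
  [2/3, 0, 2/5],
b = (-6, -26/15, -38/15).
Solving gives a_0 = -2, a_1 = -13/5, a_2 = -3, so
  g(x) = -3*x^2 - 13*x/5 - 2.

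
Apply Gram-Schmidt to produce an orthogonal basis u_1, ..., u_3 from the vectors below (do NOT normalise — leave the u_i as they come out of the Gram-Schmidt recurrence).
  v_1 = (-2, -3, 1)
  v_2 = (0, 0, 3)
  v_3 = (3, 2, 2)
Orthogonal basis:
  u_1 = (-2, -3, 1)
  u_2 = (3/7, 9/14, 39/14)
  u_3 = (15/13, -10/13, 0)

Apply the Gram-Schmidt recurrence
  u_1 = v_1
  u_i = v_i − Σ_{j<i} ((v_i · u_j) / (u_j · u_j)) · u_j.

Step by step this gives:
  u_1 = (-2, -3, 1)
  u_2 = (3/7, 9/14, 39/14)
  u_3 = (15/13, -10/13, 0)

Orthogonality check:
  u_2 · u_1 = 0 (should be 0)
  u_3 · u_1 = 0 (should be 0)
  u_3 · u_2 = 0 (should be 0)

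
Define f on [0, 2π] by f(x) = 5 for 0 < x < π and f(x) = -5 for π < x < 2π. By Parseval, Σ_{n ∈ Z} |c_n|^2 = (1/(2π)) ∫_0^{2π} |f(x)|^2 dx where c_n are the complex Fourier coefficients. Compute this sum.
Σ |c_n|^2 = 25

Parseval equates the L^2 energy of f (normalised by 1/(2π)) with the ℓ^2 sum of its Fourier coefficients: (1/(2π)) ∫_0^{2π} |f|^2 = Σ |c_n|^2.
Compute the left side: (1/(2π)) [∫_0^π 5^2 dx + ∫_π^{2π} (-5)^2 dx] = (1/(2π)) · (25π + 25π) = (25 + 25)/2 = 25.
So Σ_{n ∈ Z} |c_n|^2 = 25.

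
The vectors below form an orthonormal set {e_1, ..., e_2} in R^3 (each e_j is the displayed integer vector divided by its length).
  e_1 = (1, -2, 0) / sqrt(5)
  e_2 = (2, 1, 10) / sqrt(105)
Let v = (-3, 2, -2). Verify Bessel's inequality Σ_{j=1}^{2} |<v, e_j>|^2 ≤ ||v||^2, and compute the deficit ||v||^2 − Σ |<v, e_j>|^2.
Σ |<v, e_j>|^2 = 107/7; ||v||^2 = 17; deficit = 12/7

Write each e_j = u_j / sqrt(<u_j, u_j>) where u_j is the displayed integer vector. Then <v, e_j> = <v, u_j> / sqrt(<u_j, u_j>), so |<v, e_j>|^2 = <v, u_j>^2 / <u_j, u_j>.
Coefficients: <v, e_1> = -7/sqrt(5), <v, e_2> = -24/sqrt(105).
Square and sum: Σ |<v, e_j>|^2 = 107/7.
Compute ||v||^2 = v·v = 17.
Deficit = 17 − 107/7 = 12/7 ≥ 0, confirming Bessel's inequality. (The deficit equals ||v − Σ <v,e_j> e_j||^2, the squared distance from v to span{e_j}.)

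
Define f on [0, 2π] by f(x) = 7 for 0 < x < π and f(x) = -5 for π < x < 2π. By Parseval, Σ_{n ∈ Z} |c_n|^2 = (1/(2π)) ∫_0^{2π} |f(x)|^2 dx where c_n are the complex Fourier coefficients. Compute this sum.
Σ |c_n|^2 = 37

Parseval equates the L^2 energy of f (normalised by 1/(2π)) with the ℓ^2 sum of its Fourier coefficients: (1/(2π)) ∫_0^{2π} |f|^2 = Σ |c_n|^2.
Compute the left side: (1/(2π)) [∫_0^π 7^2 dx + ∫_π^{2π} (-5)^2 dx] = (1/(2π)) · (49π + 25π) = (49 + 25)/2 = 37.
So Σ_{n ∈ Z} |c_n|^2 = 37.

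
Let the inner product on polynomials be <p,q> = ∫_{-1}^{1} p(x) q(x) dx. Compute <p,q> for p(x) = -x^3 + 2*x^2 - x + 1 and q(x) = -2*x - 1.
<p,q> = -6/5

Expand the product: p(x)·q(x) = 2*x^4 - 3*x^3 - x - 1.
∫_{-1}^{1} of each monomial x^k gives [2/(k+1) if k even, 0 if k odd]. Integrating term-by-term (or equivalently evaluating the antiderivative F(x) = 2*x^5/5 - 3*x^4/4 - x^2/2 - x at the endpoints):
  F(1) − F(−1) = -37/20 − (-13/20) = -6/5.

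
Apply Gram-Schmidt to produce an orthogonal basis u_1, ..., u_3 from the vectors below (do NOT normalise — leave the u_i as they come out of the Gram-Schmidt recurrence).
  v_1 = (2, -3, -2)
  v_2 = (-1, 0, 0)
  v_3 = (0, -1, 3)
Orthogonal basis:
  u_1 = (2, -3, -2)
  u_2 = (-13/17, -6/17, -4/17)
  u_3 = (0, -22/13, 33/13)

Apply the Gram-Schmidt recurrence
  u_1 = v_1
  u_i = v_i − Σ_{j<i} ((v_i · u_j) / (u_j · u_j)) · u_j.

Step by step this gives:
  u_1 = (2, -3, -2)
  u_2 = (-13/17, -6/17, -4/17)
  u_3 = (0, -22/13, 33/13)

Orthogonality check:
  u_2 · u_1 = 0 (should be 0)
  u_3 · u_1 = 0 (should be 0)
  u_3 · u_2 = 0 (should be 0)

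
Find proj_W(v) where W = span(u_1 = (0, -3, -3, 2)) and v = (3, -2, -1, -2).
proj_W(v) = (0, -15/22, -15/22, 5/11)

Set up U = [u_1 | ... | u_1] ∈ R^(4×1). The projector onto W = col(U) is P = U (U^T U)^(-1) U^T.
Compute U^T U =
  [22],
and U^T v = (5).
Solve U^T U · c = U^T v for the coefficients: c = (5/22). The projection is proj_W(v) = U c.
Check: (v - proj_W(v)) · u_1 = 0  (should be 0).
Result: proj_W(v) = (0, -15/22, -15/22, 5/11).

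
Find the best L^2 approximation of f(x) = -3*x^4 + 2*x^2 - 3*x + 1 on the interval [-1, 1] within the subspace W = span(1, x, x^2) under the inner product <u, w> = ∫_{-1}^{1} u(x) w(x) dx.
g(x) = -4*x^2/7 - 3*x + 44/35

The best approximation g ∈ W is the orthogonal projection of f onto W. Writing g = a_0 + a_1 x + a_2 x^2, the coefficients solve the normal equations G · a = b where
  G_{ij} = <φ_i, φ_j> and b_i = <f, φ_i>, with φ_0 = 1, φ_1 = x, φ_2 = x^2.
G =
  [2, 0, 2/3]
  [0, 2/3, 0]
  [2/3, 0, 2/5],
b = (32/15, -2, 64/105).
Solving gives a_0 = 44/35, a_1 = -3, a_2 = -4/7, so
  g(x) = -4*x^2/7 - 3*x + 44/35.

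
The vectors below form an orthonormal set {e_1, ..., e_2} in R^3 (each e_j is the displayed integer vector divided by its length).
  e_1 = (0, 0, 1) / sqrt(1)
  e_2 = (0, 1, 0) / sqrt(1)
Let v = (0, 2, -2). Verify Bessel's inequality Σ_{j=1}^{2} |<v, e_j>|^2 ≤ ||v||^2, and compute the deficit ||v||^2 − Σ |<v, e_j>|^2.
Σ |<v, e_j>|^2 = 8; ||v||^2 = 8; deficit = 0

Write each e_j = u_j / sqrt(<u_j, u_j>) where u_j is the displayed integer vector. Then <v, e_j> = <v, u_j> / sqrt(<u_j, u_j>), so |<v, e_j>|^2 = <v, u_j>^2 / <u_j, u_j>.
Coefficients: <v, e_1> = -2/sqrt(1), <v, e_2> = 2/sqrt(1).
Square and sum: Σ |<v, e_j>|^2 = 8.
Compute ||v||^2 = v·v = 8.
Deficit = 8 − 8 = 0 ≥ 0, confirming Bessel's inequality. (The deficit equals ||v − Σ <v,e_j> e_j||^2, the squared distance from v to span{e_j}.)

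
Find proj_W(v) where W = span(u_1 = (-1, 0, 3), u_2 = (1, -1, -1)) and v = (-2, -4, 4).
proj_W(v) = (1/7, -18/7, 33/7)

Set up U = [u_1 | ... | u_2] ∈ R^(3×2). The projector onto W = col(U) is P = U (U^T U)^(-1) U^T.
Compute U^T U =
  [10, -4]
  [-4, 3],
and U^T v = (14, -2).
Solve U^T U · c = U^T v for the coefficients: c = (17/7, 18/7). The projection is proj_W(v) = U c.
Check: (v - proj_W(v)) · u_1 = 0  (should be 0).
Check: (v - proj_W(v)) · u_2 = 0  (should be 0).
Result: proj_W(v) = (1/7, -18/7, 33/7).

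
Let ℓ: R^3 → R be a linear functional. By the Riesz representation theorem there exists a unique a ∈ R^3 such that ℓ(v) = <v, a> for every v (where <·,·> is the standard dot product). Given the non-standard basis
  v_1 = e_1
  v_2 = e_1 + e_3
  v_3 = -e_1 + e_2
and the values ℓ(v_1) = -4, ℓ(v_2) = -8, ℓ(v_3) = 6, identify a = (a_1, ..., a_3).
a = (-4, 2, -4)

Write a = (a_1, ..., a_3) in the standard basis. For each basis vector v_i, ℓ(v_i) = <v_i, a> is a linear equation in the a_j's. Collect the n equations into a matrix system V a = ℓ, where row i of V is v_i (expressed in the standard basis). Since V is invertible (lower-triangular with 1s on the diagonal, up to permutation), solve by back-substitution:
  V =
[[1, 0, 0],
 [1, 0, 1],
 [-1, 1, 0]]
  V a = (-4, -8, 6)
Solving gives a = (-4, 2, -4).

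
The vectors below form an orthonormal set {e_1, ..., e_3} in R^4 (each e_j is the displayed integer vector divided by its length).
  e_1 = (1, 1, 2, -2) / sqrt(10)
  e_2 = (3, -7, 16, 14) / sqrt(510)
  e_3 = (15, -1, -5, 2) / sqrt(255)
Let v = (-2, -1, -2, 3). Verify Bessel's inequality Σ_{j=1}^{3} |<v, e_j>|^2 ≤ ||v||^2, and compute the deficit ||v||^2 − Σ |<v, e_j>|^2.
Σ |<v, e_j>|^2 = 89/5; ||v||^2 = 18; deficit = 1/5

Write each e_j = u_j / sqrt(<u_j, u_j>) where u_j is the displayed integer vector. Then <v, e_j> = <v, u_j> / sqrt(<u_j, u_j>), so |<v, e_j>|^2 = <v, u_j>^2 / <u_j, u_j>.
Coefficients: <v, e_1> = -13/sqrt(10), <v, e_2> = 11/sqrt(510), <v, e_3> = -13/sqrt(255).
Square and sum: Σ |<v, e_j>|^2 = 89/5.
Compute ||v||^2 = v·v = 18.
Deficit = 18 − 89/5 = 1/5 ≥ 0, confirming Bessel's inequality. (The deficit equals ||v − Σ <v,e_j> e_j||^2, the squared distance from v to span{e_j}.)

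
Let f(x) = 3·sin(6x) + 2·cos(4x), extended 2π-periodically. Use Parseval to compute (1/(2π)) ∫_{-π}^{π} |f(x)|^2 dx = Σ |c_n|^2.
Σ |c_n|^2 = 13/2

Expand |f|^2 and use orthogonality of {sin(nx), cos(mx)} on [-π, π]:
  ∫_{-π}^{π} sin(nx)^2 dx = π, ∫ cos(mx)^2 dx = π, and cross terms integrate to 0.
So ∫_{-π}^{π} f(x)^2 dx = 3^2 · π + 2^2 · π = (9 + 4)π.
Divide by 2π: (9 + 4)/2 = 13/2.
By Parseval, this equals Σ |c_n|^2.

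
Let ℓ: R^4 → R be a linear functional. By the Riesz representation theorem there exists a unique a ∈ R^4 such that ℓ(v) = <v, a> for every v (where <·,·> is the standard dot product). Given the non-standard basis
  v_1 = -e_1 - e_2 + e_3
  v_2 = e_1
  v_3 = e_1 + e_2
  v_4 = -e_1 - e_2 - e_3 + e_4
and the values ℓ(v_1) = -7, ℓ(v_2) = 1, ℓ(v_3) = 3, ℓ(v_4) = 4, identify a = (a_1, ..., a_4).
a = (1, 2, -4, 3)

Write a = (a_1, ..., a_4) in the standard basis. For each basis vector v_i, ℓ(v_i) = <v_i, a> is a linear equation in the a_j's. Collect the n equations into a matrix system V a = ℓ, where row i of V is v_i (expressed in the standard basis). Since V is invertible (lower-triangular with 1s on the diagonal, up to permutation), solve by back-substitution:
  V =
[[-1, -1, 1, 0],
 [1, 0, 0, 0],
 [1, 1, 0, 0],
 [-1, -1, -1, 1]]
  V a = (-7, 1, 3, 4)
Solving gives a = (1, 2, -4, 3).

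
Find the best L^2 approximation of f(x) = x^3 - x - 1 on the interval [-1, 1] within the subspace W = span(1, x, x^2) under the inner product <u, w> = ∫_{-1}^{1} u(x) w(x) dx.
g(x) = -2*x/5 - 1

The best approximation g ∈ W is the orthogonal projection of f onto W. Writing g = a_0 + a_1 x + a_2 x^2, the coefficients solve the normal equations G · a = b where
  G_{ij} = <φ_i, φ_j> and b_i = <f, φ_i>, with φ_0 = 1, φ_1 = x, φ_2 = x^2.
G =
  [2, 0, 2/3]
  [0, 2/3, 0]
  [2/3, 0, 2/5],
b = (-2, -4/15, -2/3).
Solving gives a_0 = -1, a_1 = -2/5, a_2 = 0, so
  g(x) = -2*x/5 - 1.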